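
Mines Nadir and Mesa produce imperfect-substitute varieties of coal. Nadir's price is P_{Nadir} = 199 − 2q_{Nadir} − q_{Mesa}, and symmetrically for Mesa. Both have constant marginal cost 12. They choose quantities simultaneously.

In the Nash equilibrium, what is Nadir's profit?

2797.52

Mine Nadir's profit: π = q_{Nadir}(199 − 2q_{Nadir} − q_{Mesa}) − 12q_{Nadir}.
∂π/∂q_{Nadir} = 187 − 4q_{Nadir} − q_{Mesa} = 0 ⇒ q_{Nadir} = 46.75 − 0.25q_{Mesa}.
By symmetry q_{Mesa} = q_{Nadir}; substituting into the reaction function, 1.25q_{Nadir} = 46.75 and q_{Nadir} = 37.4.
P_{Nadir} = 199 − 2·37.4 − 37.4 = 86.8.
Profit = (86.8 − 12)·37.4 = 2797.52.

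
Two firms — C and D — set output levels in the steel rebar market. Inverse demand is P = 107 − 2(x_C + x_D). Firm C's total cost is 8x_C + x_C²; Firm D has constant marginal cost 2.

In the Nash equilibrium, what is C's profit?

Firm C's profit: π = x_C(107 − 2(x_C + x_D)) − 8x_C − x_C².
∂π/∂x_C = 99 − 6x_C − 2x_D = 0, so x_C = 16.5 − (1/3)x_D.
For D: ∂π/∂x_D = 105 − 4x_D − 2x_C = 0 ⇒ x_D = 26.25 − 0.5x_C.
Solving the two reaction functions simultaneously: (1 − (−1/3)(−0.5))x_C = 16.5 − (1/3)·26.25, so (5/6)x_C = 7.75 and x_C = 9.3.
Then x_D = 26.25 − 0.5·9.3 = 21.6.
Price P = 107 − 2·30.9 = 45.2.
C's profit: (45.2 − 8)·9.3 − (9.3)² = 259.47.

259.47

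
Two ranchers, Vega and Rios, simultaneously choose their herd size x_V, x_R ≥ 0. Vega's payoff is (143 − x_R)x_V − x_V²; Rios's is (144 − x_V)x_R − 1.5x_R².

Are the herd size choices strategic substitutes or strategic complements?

Expanding Vega's payoff: 143x_V − x_Rx_V − x_V².
∂π/∂x_V = 143 − x_R − 2x_V = 0, so x_V = 71.5 − 0.5x_R.
The best-response slope dx_V/dx_R = −0.5 < 0: the reaction function is downward-sloping, so the choices are strategic substitutes.

strategic substitutes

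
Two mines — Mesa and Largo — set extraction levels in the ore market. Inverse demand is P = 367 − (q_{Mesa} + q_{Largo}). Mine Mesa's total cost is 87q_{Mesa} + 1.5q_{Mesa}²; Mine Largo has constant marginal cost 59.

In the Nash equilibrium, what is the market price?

199

Mine Mesa's profit: π = q_{Mesa}(367 − (q_{Mesa} + q_{Largo})) − 87q_{Mesa} − 1.5q_{Mesa}².
∂π/∂q_{Mesa} = 280 − 5q_{Mesa} − q_{Largo} = 0, so q_{Mesa} = 56 − 0.2q_{Largo}.
For Largo: ∂π/∂q_{Largo} = 308 − 2q_{Largo} − q_{Mesa} = 0 ⇒ q_{Largo} = 154 − 0.5q_{Mesa}.
Plugging q_{Largo} into Mesa's best response: q_{Mesa} = 56 − 0.2(154 − 0.5q_{Mesa}) ⇒ 0.9q_{Mesa} = 25.2, so q_{Mesa} = 28.
Then q_{Largo} = 154 − 0.5·28 = 140.
Equilibrium price: P = 367 − 168 = 199.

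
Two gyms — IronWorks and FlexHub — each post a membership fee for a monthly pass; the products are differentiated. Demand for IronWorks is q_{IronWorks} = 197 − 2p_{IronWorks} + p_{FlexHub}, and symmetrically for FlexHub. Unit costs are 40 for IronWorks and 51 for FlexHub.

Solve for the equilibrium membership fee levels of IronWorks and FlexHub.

IronWorks's profit: π = (p_{IronWorks} − 40)(197 − 2p_{IronWorks} + p_{FlexHub}).
∂π/∂p_{IronWorks} = 277 − 4p_{IronWorks} + p_{FlexHub} = 0 ⇒ p_{IronWorks} = 69.25 + 0.25p_{FlexHub}.
Similarly p_{FlexHub} = 74.75 + 0.25p_{IronWorks}.
Substituting the second reaction function into the first: p_{IronWorks} = 69.25 + 0.25(74.75 + 0.25p_{IronWorks}), which gives 0.9375p_{IronWorks} = 87.9375 ⇒ p_{IronWorks} = 93.8.
Then p_{FlexHub} = 74.75 + 0.25·93.8 = 98.2.

93.8, 98.2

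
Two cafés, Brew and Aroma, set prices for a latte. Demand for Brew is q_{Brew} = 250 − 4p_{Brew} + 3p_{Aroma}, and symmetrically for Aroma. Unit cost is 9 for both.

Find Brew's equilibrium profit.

9292.96

Brew's profit: π = (p_{Brew} − 9)(250 − 4p_{Brew} + 3p_{Aroma}).
∂π/∂p_{Brew} = 286 − 8p_{Brew} + 3p_{Aroma} = 0 ⇒ p_{Brew} = 35.75 + 0.375p_{Aroma}.
The game is symmetric, so in equilibrium p_{Aroma} = p_{Brew}: the reaction function gives 0.625p_{Brew} = 35.75, hence p_{Brew} = 57.2.
q_{Brew} = 250 − 4·57.2 + 3·57.2 = 192.8.
Profit = (57.2 − 9)·192.8 = 9292.96.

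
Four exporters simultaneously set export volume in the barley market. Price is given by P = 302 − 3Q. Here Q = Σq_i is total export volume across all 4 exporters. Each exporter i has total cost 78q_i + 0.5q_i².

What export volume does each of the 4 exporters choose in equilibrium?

A representative exporter's profit is π_i = q_i(302 − 3Q) − 78q_i − 0.5q_i², with Q = q_i + Σ_{j≠i} q_j.
First-order condition: 224 − 7q_i − 3Σ_{j≠i} q_j = 0.
In a symmetric equilibrium every exporter chooses the same q, so Σ_{j≠i} q_j = 3q. The condition becomes 224 − 16q = 0, giving q = 224/16 = 14.

14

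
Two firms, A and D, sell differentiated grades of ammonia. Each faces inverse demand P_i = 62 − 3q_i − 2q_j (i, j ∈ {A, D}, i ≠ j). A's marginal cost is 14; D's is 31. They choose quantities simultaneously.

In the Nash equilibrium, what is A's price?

35.1875

Firm A's profit: π = q_A(62 − 3q_A − 2q_D) − 14q_A.
∂π/∂q_A = 48 − 6q_A − 2q_D = 0 ⇒ q_A = 8 − (1/3)q_D.
Similarly q_D = 31/6 − (1/3)q_A.
Plugging q_D into A's best response: q_A = 8 − (1/3)(31/6 − (1/3)q_A) ⇒ (8/9)q_A = 113/18, so q_A = 7.0625.
Then q_D = 31/6 − (1/3)·7.0625 = 2.8125.
P_A = 62 − 3·7.0625 − 2·2.8125 = 35.1875.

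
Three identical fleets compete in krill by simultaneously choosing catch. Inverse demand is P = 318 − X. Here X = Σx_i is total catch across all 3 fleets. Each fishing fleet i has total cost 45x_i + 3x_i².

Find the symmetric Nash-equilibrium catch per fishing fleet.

27.3

A representative fishing fleet's profit is π_i = x_i(318 − X) − 45x_i − 3x_i², with X = x_i + Σ_{j≠i} x_j.
First-order condition: 273 − 8x_i − Σ_{j≠i} x_j = 0.
With identical fishing fleets, set every x_j = x: then 273 − 8x − 2x = 0, i.e. x = 273/10 = 27.3.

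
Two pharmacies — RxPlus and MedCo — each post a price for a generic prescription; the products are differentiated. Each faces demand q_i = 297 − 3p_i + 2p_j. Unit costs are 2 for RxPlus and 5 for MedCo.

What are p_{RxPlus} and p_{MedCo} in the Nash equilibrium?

76.3125, 77.4375

RxPlus's profit: π = (p_{RxPlus} − 2)(297 − 3p_{RxPlus} + 2p_{MedCo}).
∂π/∂p_{RxPlus} = 303 − 6p_{RxPlus} + 2p_{MedCo} = 0 ⇒ p_{RxPlus} = 50.5 + (1/3)p_{MedCo}.
Similarly p_{MedCo} = 52 + (1/3)p_{RxPlus}.
Plugging p_{MedCo} into RxPlus's best response: p_{RxPlus} = 50.5 + (1/3)(52 + (1/3)p_{RxPlus}) ⇒ (8/9)p_{RxPlus} = 407/6, so p_{RxPlus} = 76.3125.
Then p_{MedCo} = 52 + (1/3)·76.3125 = 77.4375.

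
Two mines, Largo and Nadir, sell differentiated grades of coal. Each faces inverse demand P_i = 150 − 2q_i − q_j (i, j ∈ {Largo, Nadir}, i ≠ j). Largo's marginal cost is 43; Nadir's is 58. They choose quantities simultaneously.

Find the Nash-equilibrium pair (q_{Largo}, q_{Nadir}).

22.4, 17.4

Mine Largo's profit: π = q_{Largo}(150 − 2q_{Largo} − q_{Nadir}) − 43q_{Largo}.
∂π/∂q_{Largo} = 107 − 4q_{Largo} − q_{Nadir} = 0 ⇒ q_{Largo} = 26.75 − 0.25q_{Nadir}.
Similarly q_{Nadir} = 23 − 0.25q_{Largo}.
Substituting the second reaction function into the first: q_{Largo} = 26.75 − 0.25(23 − 0.25q_{Largo}), which gives 0.9375q_{Largo} = 21 ⇒ q_{Largo} = 22.4.
Then q_{Nadir} = 23 − 0.25·22.4 = 17.4.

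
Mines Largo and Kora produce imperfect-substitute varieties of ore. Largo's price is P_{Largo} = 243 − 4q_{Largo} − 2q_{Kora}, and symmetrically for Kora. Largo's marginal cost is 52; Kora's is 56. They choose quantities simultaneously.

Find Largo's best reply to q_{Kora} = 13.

Mine Largo's profit: π = q_{Largo}(243 − 4q_{Largo} − 2q_{Kora}) − 52q_{Largo}.
∂π/∂q_{Largo} = 191 − 8q_{Largo} − 2q_{Kora} = 0 ⇒ q_{Largo} = 23.875 − 0.25q_{Kora}.
At q_{Kora} = 13: q_{Largo} = 23.875 − 0.25·13 = 20.625.

20.625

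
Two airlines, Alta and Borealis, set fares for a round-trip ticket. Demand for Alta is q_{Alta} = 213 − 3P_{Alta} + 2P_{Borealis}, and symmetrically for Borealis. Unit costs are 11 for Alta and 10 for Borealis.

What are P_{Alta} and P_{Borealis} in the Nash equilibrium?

61.3125, 60.9375

Alta's profit: π = (P_{Alta} − 11)(213 − 3P_{Alta} + 2P_{Borealis}).
∂π/∂P_{Alta} = 246 − 6P_{Alta} + 2P_{Borealis} = 0 ⇒ P_{Alta} = 41 + (1/3)P_{Borealis}.
Similarly P_{Borealis} = 40.5 + (1/3)P_{Alta}.
Solving the two reaction functions simultaneously: (1 − (1/3)(1/3))P_{Alta} = 41 + (1/3)·40.5, so (8/9)P_{Alta} = 54.5 and P_{Alta} = 61.3125.
Then P_{Borealis} = 40.5 + (1/3)·61.3125 = 60.9375.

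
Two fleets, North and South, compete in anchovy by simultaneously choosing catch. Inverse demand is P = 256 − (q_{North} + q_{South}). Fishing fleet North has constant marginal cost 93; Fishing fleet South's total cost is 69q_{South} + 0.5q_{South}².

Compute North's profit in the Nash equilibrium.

Fishing fleet North's profit: π = q_{North}(256 − (q_{North} + q_{South})) − 93q_{North}.
∂π/∂q_{North} = 163 − 2q_{North} − q_{South} = 0, so q_{North} = 81.5 − 0.5q_{South}.
For South: ∂π/∂q_{South} = 187 − 3q_{South} − q_{North} = 0 ⇒ q_{South} = 187/3 − (1/3)q_{North}.
Substituting the second reaction function into the first: q_{North} = 81.5 − 0.5(187/3 − (1/3)q_{North}), which gives (5/6)q_{North} = 151/3 ⇒ q_{North} = 60.4.
Then q_{South} = 187/3 − (1/3)·60.4 = 42.2.
Price P = 256 − 102.6 = 153.4.
North's profit: (153.4 − 93)·60.4 = 3648.16.

3648.16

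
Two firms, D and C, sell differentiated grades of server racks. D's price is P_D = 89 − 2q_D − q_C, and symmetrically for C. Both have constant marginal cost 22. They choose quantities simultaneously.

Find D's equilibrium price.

48.8

Firm D's profit: π = q_D(89 − 2q_D − q_C) − 22q_D.
∂π/∂q_D = 67 − 4q_D − q_C = 0 ⇒ q_D = 16.75 − 0.25q_C.
The game is symmetric, so in equilibrium q_C = q_D: the reaction function gives 1.25q_D = 16.75, hence q_D = 13.4.
P_D = 89 − 2·13.4 − 13.4 = 48.8.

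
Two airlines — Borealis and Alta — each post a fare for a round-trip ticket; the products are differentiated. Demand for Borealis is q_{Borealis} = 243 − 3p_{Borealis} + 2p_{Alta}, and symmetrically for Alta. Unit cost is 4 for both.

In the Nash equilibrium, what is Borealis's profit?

Borealis's profit: π = (p_{Borealis} − 4)(243 − 3p_{Borealis} + 2p_{Alta}).
∂π/∂p_{Borealis} = 255 − 6p_{Borealis} + 2p_{Alta} = 0 ⇒ p_{Borealis} = 42.5 + (1/3)p_{Alta}.
The game is symmetric, so in equilibrium p_{Alta} = p_{Borealis}: the reaction function gives (2/3)p_{Borealis} = 42.5, hence p_{Borealis} = 63.75.
q_{Borealis} = 243 − 3·63.75 + 2·63.75 = 179.25.
Profit = (63.75 − 4)·179.25 = 10710.1875.

10710.1875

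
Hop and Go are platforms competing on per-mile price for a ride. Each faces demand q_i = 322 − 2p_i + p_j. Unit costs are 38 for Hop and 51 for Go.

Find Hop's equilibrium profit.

Hop's profit: π = (p_{Hop} − 38)(322 − 2p_{Hop} + p_{Go}).
∂π/∂p_{Hop} = 398 − 4p_{Hop} + p_{Go} = 0 ⇒ p_{Hop} = 99.5 + 0.25p_{Go}.
Similarly p_{Go} = 106 + 0.25p_{Hop}.
Plugging p_{Go} into Hop's best response: p_{Hop} = 99.5 + 0.25(106 + 0.25p_{Hop}) ⇒ 0.9375p_{Hop} = 126, so p_{Hop} = 134.4.
Then p_{Go} = 106 + 0.25·134.4 = 139.6.
q_{Hop} = 322 − 2·134.4 + 139.6 = 192.8.
Profit = (134.4 − 38)·192.8 = 18585.92.

18585.92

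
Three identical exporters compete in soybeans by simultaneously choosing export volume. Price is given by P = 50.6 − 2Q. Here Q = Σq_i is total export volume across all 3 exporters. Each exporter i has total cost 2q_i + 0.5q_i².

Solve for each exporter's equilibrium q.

5.4

A representative exporter's profit is π_i = q_i(50.6 − 2Q) − 2q_i − 0.5q_i², with Q = q_i + Σ_{j≠i} q_j.
First-order condition: 48.6 − 5q_i − 2Σ_{j≠i} q_j = 0.
In a symmetric equilibrium every exporter chooses the same q, so Σ_{j≠i} q_j = 2q. The condition becomes 48.6 − 9q = 0, giving q = 48.6/9 = 5.4.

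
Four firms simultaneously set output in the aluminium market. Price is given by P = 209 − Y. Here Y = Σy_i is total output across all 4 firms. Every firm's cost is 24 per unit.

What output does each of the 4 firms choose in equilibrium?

37

A representative firm's profit is π_i = y_i(209 − Y) − 24y_i, with Y = y_i + Σ_{j≠i} y_j.
First-order condition: 185 − 2y_i − Σ_{j≠i} y_j = 0.
In a symmetric equilibrium every firm chooses the same y, so Σ_{j≠i} y_j = 3y. The condition becomes 185 − 5y = 0, giving y = 185/5 = 37.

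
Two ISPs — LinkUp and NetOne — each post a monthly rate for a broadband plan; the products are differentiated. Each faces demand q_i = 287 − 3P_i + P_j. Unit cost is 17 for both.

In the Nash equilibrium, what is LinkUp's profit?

LinkUp's profit: π = (P_{LinkUp} − 17)(287 − 3P_{LinkUp} + P_{NetOne}).
∂π/∂P_{LinkUp} = 338 − 6P_{LinkUp} + P_{NetOne} = 0 ⇒ P_{LinkUp} = 169/3 + (1/6)P_{NetOne}.
By symmetry P_{NetOne} = P_{LinkUp}; substituting into the reaction function, (5/6)P_{LinkUp} = 169/3 and P_{LinkUp} = 67.6.
q_{LinkUp} = 287 − 3·67.6 + 67.6 = 151.8.
Profit = (67.6 − 17)·151.8 = 7681.08.

7681.08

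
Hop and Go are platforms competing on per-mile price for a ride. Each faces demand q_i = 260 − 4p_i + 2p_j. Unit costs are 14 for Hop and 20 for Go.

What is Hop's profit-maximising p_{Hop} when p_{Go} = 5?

Hop's profit: π = (p_{Hop} − 14)(260 − 4p_{Hop} + 2p_{Go}).
∂π/∂p_{Hop} = 316 − 8p_{Hop} + 2p_{Go} = 0 ⇒ p_{Hop} = 39.5 + 0.25p_{Go}.
At p_{Go} = 5: p_{Hop} = 39.5 + 0.25·5 = 40.75.

40.75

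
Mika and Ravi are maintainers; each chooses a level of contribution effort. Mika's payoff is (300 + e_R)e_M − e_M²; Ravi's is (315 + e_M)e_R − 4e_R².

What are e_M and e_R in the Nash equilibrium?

181, 62

Expanding Mika's payoff: 300e_M + e_Re_M − e_M².
∂π/∂e_M = 300 + e_R − 2e_M = 0, so e_M = 150 + 0.5e_R.
Likewise for Ravi: e_R = 39.375 + 0.125e_M.
Plugging e_R into Mika's best response: e_M = 150 + 0.5(39.375 + 0.125e_M) ⇒ 0.9375e_M = 169.6875, so e_M = 181.
Then e_R = 39.375 + 0.125·181 = 62.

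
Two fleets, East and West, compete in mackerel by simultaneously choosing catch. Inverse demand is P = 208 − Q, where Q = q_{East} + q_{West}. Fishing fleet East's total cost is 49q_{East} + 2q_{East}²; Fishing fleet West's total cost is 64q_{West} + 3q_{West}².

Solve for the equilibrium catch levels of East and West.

Fishing fleet East's profit: π = q_{East}(208 − (q_{East} + q_{West})) − 49q_{East} − 2q_{East}².
∂π/∂q_{East} = 159 − 6q_{East} − q_{West} = 0, so q_{East} = 26.5 − (1/6)q_{West}.
For West: ∂π/∂q_{West} = 144 − 8q_{West} − q_{East} = 0 ⇒ q_{West} = 18 − 0.125q_{East}.
Solving the two reaction functions simultaneously: (1 − (−1/6)(−0.125))q_{East} = 26.5 − (1/6)·18, so (47/48)q_{East} = 23.5 and q_{East} = 24.
Then q_{West} = 18 − 0.125·24 = 15.

24, 15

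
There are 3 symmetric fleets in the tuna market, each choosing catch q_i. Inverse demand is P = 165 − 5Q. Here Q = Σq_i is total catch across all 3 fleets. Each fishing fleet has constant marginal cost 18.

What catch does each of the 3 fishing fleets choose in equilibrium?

A representative fishing fleet's profit is π_i = q_i(165 − 5Q) − 18q_i, with Q = q_i + Σ_{j≠i} q_j.
First-order condition: 147 − 10q_i − 5Σ_{j≠i} q_j = 0.
Imposing symmetry (q_j = q for all j) turns Σ_{j≠i} q_j into 2q, so 147 = 20q and q = 7.35.

7.35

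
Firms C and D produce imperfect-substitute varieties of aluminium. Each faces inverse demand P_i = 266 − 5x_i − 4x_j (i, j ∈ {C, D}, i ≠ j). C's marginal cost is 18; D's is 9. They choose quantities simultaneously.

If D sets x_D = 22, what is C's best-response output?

16

Firm C's profit: π = x_C(266 − 5x_C − 4x_D) − 18x_C.
∂π/∂x_C = 248 − 10x_C − 4x_D = 0 ⇒ x_C = 24.8 − 0.4x_D.
At x_D = 22: x_C = 24.8 − 0.4·22 = 16.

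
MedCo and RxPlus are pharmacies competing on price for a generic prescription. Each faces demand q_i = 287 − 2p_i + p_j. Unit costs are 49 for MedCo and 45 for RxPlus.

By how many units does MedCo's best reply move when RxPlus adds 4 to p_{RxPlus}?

MedCo's profit: π = (p_{MedCo} − 49)(287 − 2p_{MedCo} + p_{RxPlus}).
∂π/∂p_{MedCo} = 385 − 4p_{MedCo} + p_{RxPlus} = 0 ⇒ p_{MedCo} = 96.25 + 0.25p_{RxPlus}.
The reaction-function slope is 0.25, so a 4-unit rise in p_{RxPlus} moves p_{MedCo} by 0.25 × 4 = 1. MedCo's best response rises — the actions are strategic complements.

1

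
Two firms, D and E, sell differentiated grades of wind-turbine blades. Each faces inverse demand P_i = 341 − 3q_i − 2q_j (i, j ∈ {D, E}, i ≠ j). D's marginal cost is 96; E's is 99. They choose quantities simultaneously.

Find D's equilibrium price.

Firm D's profit: π = q_D(341 − 3q_D − 2q_E) − 96q_D.
∂π/∂q_D = 245 − 6q_D − 2q_E = 0 ⇒ q_D = 245/6 − (1/3)q_E.
Similarly q_E = 121/3 − (1/3)q_D.
Substituting the second reaction function into the first: q_D = 245/6 − (1/3)(121/3 − (1/3)q_D), which gives (8/9)q_D = 493/18 ⇒ q_D = 30.8125.
Then q_E = 121/3 − (1/3)·30.8125 = 30.0625.
P_D = 341 − 3·30.8125 − 2·30.0625 = 188.4375.

188.4375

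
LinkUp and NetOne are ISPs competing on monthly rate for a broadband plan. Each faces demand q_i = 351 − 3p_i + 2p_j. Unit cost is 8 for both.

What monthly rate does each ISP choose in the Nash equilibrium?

LinkUp's profit: π = (p_{LinkUp} − 8)(351 − 3p_{LinkUp} + 2p_{NetOne}).
∂π/∂p_{LinkUp} = 375 − 6p_{LinkUp} + 2p_{NetOne} = 0 ⇒ p_{LinkUp} = 62.5 + (1/3)p_{NetOne}.
The game is symmetric, so in equilibrium p_{NetOne} = p_{LinkUp}: the reaction function gives (2/3)p_{LinkUp} = 62.5, hence p_{LinkUp} = 93.75.

93.75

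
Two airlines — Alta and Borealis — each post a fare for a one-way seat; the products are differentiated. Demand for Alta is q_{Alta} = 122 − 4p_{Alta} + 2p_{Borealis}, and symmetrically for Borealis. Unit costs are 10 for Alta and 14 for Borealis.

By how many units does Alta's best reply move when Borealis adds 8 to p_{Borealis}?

2

Alta's profit: π = (p_{Alta} − 10)(122 − 4p_{Alta} + 2p_{Borealis}).
∂π/∂p_{Alta} = 162 − 8p_{Alta} + 2p_{Borealis} = 0 ⇒ p_{Alta} = 20.25 + 0.25p_{Borealis}.
The reaction-function slope is 0.25, so an 8-unit rise in p_{Borealis} moves p_{Alta} by 0.25 × 8 = 2. Alta's best response rises — the actions are strategic complements.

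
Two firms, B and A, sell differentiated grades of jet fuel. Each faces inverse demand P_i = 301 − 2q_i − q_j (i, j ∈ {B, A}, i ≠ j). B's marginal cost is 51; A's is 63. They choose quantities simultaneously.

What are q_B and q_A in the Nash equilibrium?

Firm B's profit: π = q_B(301 − 2q_B − q_A) − 51q_B.
∂π/∂q_B = 250 − 4q_B − q_A = 0 ⇒ q_B = 62.5 − 0.25q_A.
Similarly q_A = 59.5 − 0.25q_B.
Plugging q_A into B's best response: q_B = 62.5 − 0.25(59.5 − 0.25q_B) ⇒ 0.9375q_B = 47.625, so q_B = 50.8.
Then q_A = 59.5 − 0.25·50.8 = 46.8.

50.8, 46.8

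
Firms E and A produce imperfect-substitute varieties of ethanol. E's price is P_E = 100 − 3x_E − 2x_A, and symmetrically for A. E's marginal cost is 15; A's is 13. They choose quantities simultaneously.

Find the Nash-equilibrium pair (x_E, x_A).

Firm E's profit: π = x_E(100 − 3x_E − 2x_A) − 15x_E.
∂π/∂x_E = 85 − 6x_E − 2x_A = 0 ⇒ x_E = 85/6 − (1/3)x_A.
Similarly x_A = 14.5 − (1/3)x_E.
Substituting the second reaction function into the first: x_E = 85/6 − (1/3)(14.5 − (1/3)x_E), which gives (8/9)x_E = 28/3 ⇒ x_E = 10.5.
Then x_A = 14.5 − (1/3)·10.5 = 11.

10.5, 11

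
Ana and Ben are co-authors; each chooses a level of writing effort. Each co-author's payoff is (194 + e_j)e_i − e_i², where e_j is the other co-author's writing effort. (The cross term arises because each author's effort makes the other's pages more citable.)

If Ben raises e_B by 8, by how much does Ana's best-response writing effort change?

Ana's payoff is (194 + e_B)e_A − e_A².
∂π/∂e_A = 194 + e_B − 2e_A = 0, so e_A = 97 + 0.5e_B.
The reaction-function slope is 0.5, so an 8-unit rise in e_B moves e_A by 0.5 × 8 = 4. Ana's best response rises — the actions are strategic complements.

4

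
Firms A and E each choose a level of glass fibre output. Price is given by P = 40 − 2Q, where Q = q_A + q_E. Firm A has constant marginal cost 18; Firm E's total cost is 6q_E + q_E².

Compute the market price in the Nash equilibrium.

Firm A's profit: π = q_A(40 − 2(q_A + q_E)) − 18q_A.
∂π/∂q_A = 22 − 4q_A − 2q_E = 0, so q_A = 5.5 − 0.5q_E.
For E: ∂π/∂q_E = 34 − 6q_E − 2q_A = 0 ⇒ q_E = 17/3 − (1/3)q_A.
Solving the two reaction functions simultaneously: (1 − (−0.5)(−1/3))q_A = 5.5 − 0.5·(17/3), so (5/6)q_A = 8/3 and q_A = 3.2.
Then q_E = 17/3 − (1/3)·3.2 = 4.6.
Equilibrium price: P = 40 − 2·7.8 = 24.4.

24.4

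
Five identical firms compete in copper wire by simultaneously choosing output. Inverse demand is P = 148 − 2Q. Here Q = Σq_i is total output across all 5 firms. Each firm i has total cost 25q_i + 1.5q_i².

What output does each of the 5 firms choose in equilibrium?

8.2

A representative firm's profit is π_i = q_i(148 − 2Q) − 25q_i − 1.5q_i², with Q = q_i + Σ_{j≠i} q_j.
First-order condition: 123 − 7q_i − 2Σ_{j≠i} q_j = 0.
With identical firms, set every q_j = q: then 123 − 7q − 8q = 0, i.e. q = 123/15 = 8.2.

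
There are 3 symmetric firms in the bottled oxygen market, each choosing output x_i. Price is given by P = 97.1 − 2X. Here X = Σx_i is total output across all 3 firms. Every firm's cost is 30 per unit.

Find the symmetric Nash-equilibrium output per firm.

8.3875

A representative firm's profit is π_i = x_i(97.1 − 2X) − 30x_i, with X = x_i + Σ_{j≠i} x_j.
First-order condition: 67.1 − 4x_i − 2Σ_{j≠i} x_j = 0.
Imposing symmetry (x_j = x for all j) turns Σ_{j≠i} x_j into 2x, so 67.1 = 8x and x = 8.3875.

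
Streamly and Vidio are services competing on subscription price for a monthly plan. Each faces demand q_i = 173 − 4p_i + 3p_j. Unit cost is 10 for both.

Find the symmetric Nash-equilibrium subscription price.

Streamly's profit: π = (p_{Streamly} − 10)(173 − 4p_{Streamly} + 3p_{Vidio}).
∂π/∂p_{Streamly} = 213 − 8p_{Streamly} + 3p_{Vidio} = 0 ⇒ p_{Streamly} = 26.625 + 0.375p_{Vidio}.
Setting p_{Streamly} = p_{Vidio} in the reaction function: p_{Streamly} = 26.625 + 0.375p_{Streamly}, so p_{Streamly} = 26.625 / 0.625 = 42.6.

42.6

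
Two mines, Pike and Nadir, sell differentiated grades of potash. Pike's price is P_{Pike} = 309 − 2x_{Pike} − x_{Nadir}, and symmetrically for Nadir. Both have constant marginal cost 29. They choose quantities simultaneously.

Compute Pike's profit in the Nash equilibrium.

Mine Pike's profit: π = x_{Pike}(309 − 2x_{Pike} − x_{Nadir}) − 29x_{Pike}.
∂π/∂x_{Pike} = 280 − 4x_{Pike} − x_{Nadir} = 0 ⇒ x_{Pike} = 70 − 0.25x_{Nadir}.
Setting x_{Pike} = x_{Nadir} in the reaction function: x_{Pike} = 70 − 0.25x_{Pike}, so x_{Pike} = 70 / 1.25 = 56.
P_{Pike} = 309 − 2·56 − 56 = 141.
Profit = (141 − 29)·56 = 6272.

6272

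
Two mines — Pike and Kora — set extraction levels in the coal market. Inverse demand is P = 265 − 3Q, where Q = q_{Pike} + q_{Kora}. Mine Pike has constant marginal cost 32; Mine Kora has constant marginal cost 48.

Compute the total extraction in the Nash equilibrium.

Mine Pike's profit: π = q_{Pike}(265 − 3(q_{Pike} + q_{Kora})) − 32q_{Pike}.
∂π/∂q_{Pike} = 233 − 6q_{Pike} − 3q_{Kora} = 0, so q_{Pike} = 233/6 − 0.5q_{Kora}.
By the same steps for Kora: q_{Kora} = 217/6 − 0.5q_{Pike}.
Solving the two reaction functions simultaneously: (1 − (−0.5)(−0.5))q_{Pike} = 233/6 − 0.5·(217/6), so 0.75q_{Pike} = 20.75 and q_{Pike} = 83/3.
Then q_{Kora} = 217/6 − 0.5·(83/3) = 67/3.
Total extraction: 83/3 + 67/3 = 50.

50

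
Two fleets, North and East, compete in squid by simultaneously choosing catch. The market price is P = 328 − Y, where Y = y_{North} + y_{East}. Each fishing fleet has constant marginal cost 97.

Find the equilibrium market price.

174

Fishing fleet North's profit: π = y_{North}(328 − (y_{North} + y_{East})) − 97y_{North}.
∂π/∂y_{North} = 231 − 2y_{North} − y_{East} = 0, so y_{North} = 115.5 − 0.5y_{East}.
Setting y_{North} = y_{East} in the reaction function: y_{North} = 115.5 − 0.5y_{North}, so y_{North} = 115.5 / 1.5 = 77.
Equilibrium price: P = 328 − 154 = 174.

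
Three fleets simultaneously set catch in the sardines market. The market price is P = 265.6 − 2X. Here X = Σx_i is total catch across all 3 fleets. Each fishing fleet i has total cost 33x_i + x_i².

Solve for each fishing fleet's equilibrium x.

A representative fishing fleet's profit is π_i = x_i(265.6 − 2X) − 33x_i − x_i², with X = x_i + Σ_{j≠i} x_j.
First-order condition: 232.6 − 6x_i − 2Σ_{j≠i} x_j = 0.
Imposing symmetry (x_j = x for all j) turns Σ_{j≠i} x_j into 2x, so 232.6 = 10x and x = 23.26.

23.26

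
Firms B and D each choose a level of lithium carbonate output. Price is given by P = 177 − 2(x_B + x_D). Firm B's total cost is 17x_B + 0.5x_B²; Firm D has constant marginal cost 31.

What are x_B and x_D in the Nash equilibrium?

21.75, 25.625

Firm B's profit: π = x_B(177 − 2(x_B + x_D)) − 17x_B − 0.5x_B².
∂π/∂x_B = 160 − 5x_B − 2x_D = 0, so x_B = 32 − 0.4x_D.
For D: ∂π/∂x_D = 146 − 4x_D − 2x_B = 0 ⇒ x_D = 36.5 − 0.5x_B.
Plugging x_D into B's best response: x_B = 32 − 0.4(36.5 − 0.5x_B) ⇒ 0.8x_B = 17.4, so x_B = 21.75.
Then x_D = 36.5 − 0.5·21.75 = 25.625.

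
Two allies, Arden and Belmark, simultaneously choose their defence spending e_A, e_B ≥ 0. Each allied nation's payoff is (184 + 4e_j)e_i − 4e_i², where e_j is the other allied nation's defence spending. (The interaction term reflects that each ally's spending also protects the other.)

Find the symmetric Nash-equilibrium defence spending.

46

Arden's payoff is (184 + 4e_B)e_A − 4e_A².
∂π/∂e_A = 184 + 4e_B − 8e_A = 0, so e_A = 23 + 0.5e_B.
The game is symmetric, so in equilibrium e_B = e_A: the reaction function gives 0.5e_A = 23, hence e_A = 46.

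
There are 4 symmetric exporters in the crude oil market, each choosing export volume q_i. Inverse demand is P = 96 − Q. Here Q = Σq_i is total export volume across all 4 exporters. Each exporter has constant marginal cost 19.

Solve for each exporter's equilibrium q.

A representative exporter's profit is π_i = q_i(96 − Q) − 19q_i, with Q = q_i + Σ_{j≠i} q_j.
First-order condition: 77 − 2q_i − Σ_{j≠i} q_j = 0.
In a symmetric equilibrium every exporter chooses the same q, so Σ_{j≠i} q_j = 3q. The condition becomes 77 − 5q = 0, giving q = 77/5 = 15.4.

15.4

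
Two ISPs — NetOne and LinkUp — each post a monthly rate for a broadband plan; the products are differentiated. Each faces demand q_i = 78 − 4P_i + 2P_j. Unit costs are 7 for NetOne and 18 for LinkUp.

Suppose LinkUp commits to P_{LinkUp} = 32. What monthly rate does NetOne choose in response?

NetOne's profit: π = (P_{NetOne} − 7)(78 − 4P_{NetOne} + 2P_{LinkUp}).
∂π/∂P_{NetOne} = 106 − 8P_{NetOne} + 2P_{LinkUp} = 0 ⇒ P_{NetOne} = 13.25 + 0.25P_{LinkUp}.
At P_{LinkUp} = 32: P_{NetOne} = 13.25 + 0.25·32 = 21.25.

21.25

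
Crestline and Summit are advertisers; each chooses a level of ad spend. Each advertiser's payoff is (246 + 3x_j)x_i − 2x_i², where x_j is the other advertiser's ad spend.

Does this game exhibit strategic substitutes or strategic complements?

Crestline's payoff is (246 + 3x_S)x_C − 2x_C².
∂π/∂x_C = 246 + 3x_S − 4x_C = 0, so x_C = 61.5 + 0.75x_S.
The best-response slope dx_C/dx_S = 0.75 > 0: the reaction function is upward-sloping, so the choices are strategic complements.

strategic complements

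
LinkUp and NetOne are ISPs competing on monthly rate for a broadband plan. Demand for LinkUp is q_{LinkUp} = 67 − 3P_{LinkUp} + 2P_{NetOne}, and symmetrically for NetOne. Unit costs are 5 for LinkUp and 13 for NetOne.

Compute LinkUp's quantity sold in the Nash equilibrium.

51

LinkUp's profit: π = (P_{LinkUp} − 5)(67 − 3P_{LinkUp} + 2P_{NetOne}).
∂π/∂P_{LinkUp} = 82 − 6P_{LinkUp} + 2P_{NetOne} = 0 ⇒ P_{LinkUp} = 41/3 + (1/3)P_{NetOne}.
Similarly P_{NetOne} = 53/3 + (1/3)P_{LinkUp}.
Solving the two reaction functions simultaneously: (1 − (1/3)(1/3))P_{LinkUp} = 41/3 + (1/3)·(53/3), so (8/9)P_{LinkUp} = 176/9 and P_{LinkUp} = 22.
Then P_{NetOne} = 53/3 + (1/3)·22 = 25.
q_{LinkUp} = 67 − 3·22 + 2·25 = 51.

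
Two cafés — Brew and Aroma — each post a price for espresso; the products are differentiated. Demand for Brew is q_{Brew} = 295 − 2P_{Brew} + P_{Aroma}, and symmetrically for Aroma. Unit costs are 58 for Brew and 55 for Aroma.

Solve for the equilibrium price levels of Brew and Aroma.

136.6, 135.4

Brew's profit: π = (P_{Brew} − 58)(295 − 2P_{Brew} + P_{Aroma}).
∂π/∂P_{Brew} = 411 − 4P_{Brew} + P_{Aroma} = 0 ⇒ P_{Brew} = 102.75 + 0.25P_{Aroma}.
Similarly P_{Aroma} = 101.25 + 0.25P_{Brew}.
Solving the two reaction functions simultaneously: (1 − (0.25)(0.25))P_{Brew} = 102.75 + 0.25·101.25, so 0.9375P_{Brew} = 128.0625 and P_{Brew} = 136.6.
Then P_{Aroma} = 101.25 + 0.25·136.6 = 135.4.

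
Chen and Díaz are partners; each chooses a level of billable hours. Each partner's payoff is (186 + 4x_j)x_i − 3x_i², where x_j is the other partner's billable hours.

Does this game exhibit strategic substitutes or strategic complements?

strategic complements

Chen's payoff is (186 + 4x_D)x_C − 3x_C².
∂π/∂x_C = 186 + 4x_D − 6x_C = 0, so x_C = 31 + (2/3)x_D.
The best-response slope dx_C/dx_D = 2/3 > 0: the reaction function is upward-sloping, so the choices are strategic complements.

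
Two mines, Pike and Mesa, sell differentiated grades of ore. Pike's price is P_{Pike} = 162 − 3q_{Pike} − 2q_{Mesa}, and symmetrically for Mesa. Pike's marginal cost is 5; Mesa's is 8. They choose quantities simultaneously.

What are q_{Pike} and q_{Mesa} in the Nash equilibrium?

19.8125, 19.0625

Mine Pike's profit: π = q_{Pike}(162 − 3q_{Pike} − 2q_{Mesa}) − 5q_{Pike}.
∂π/∂q_{Pike} = 157 − 6q_{Pike} − 2q_{Mesa} = 0 ⇒ q_{Pike} = 157/6 − (1/3)q_{Mesa}.
Similarly q_{Mesa} = 77/3 − (1/3)q_{Pike}.
Plugging q_{Mesa} into Pike's best response: q_{Pike} = 157/6 − (1/3)(77/3 − (1/3)q_{Pike}) ⇒ (8/9)q_{Pike} = 317/18, so q_{Pike} = 19.8125.
Then q_{Mesa} = 77/3 − (1/3)·19.8125 = 19.0625.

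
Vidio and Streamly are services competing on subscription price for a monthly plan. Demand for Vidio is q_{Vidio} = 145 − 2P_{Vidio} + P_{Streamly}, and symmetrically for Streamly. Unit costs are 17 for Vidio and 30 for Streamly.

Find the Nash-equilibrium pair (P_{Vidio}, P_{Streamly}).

61.4, 66.6

Vidio's profit: π = (P_{Vidio} − 17)(145 − 2P_{Vidio} + P_{Streamly}).
∂π/∂P_{Vidio} = 179 − 4P_{Vidio} + P_{Streamly} = 0 ⇒ P_{Vidio} = 44.75 + 0.25P_{Streamly}.
Similarly P_{Streamly} = 51.25 + 0.25P_{Vidio}.
Substituting the second reaction function into the first: P_{Vidio} = 44.75 + 0.25(51.25 + 0.25P_{Vidio}), which gives 0.9375P_{Vidio} = 57.5625 ⇒ P_{Vidio} = 61.4.
Then P_{Streamly} = 51.25 + 0.25·61.4 = 66.6.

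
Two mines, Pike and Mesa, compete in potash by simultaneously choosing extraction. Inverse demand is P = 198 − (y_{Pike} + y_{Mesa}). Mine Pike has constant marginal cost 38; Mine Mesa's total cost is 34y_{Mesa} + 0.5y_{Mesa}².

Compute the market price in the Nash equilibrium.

Mine Pike's profit: π = y_{Pike}(198 − (y_{Pike} + y_{Mesa})) − 38y_{Pike}.
∂π/∂y_{Pike} = 160 − 2y_{Pike} − y_{Mesa} = 0, so y_{Pike} = 80 − 0.5y_{Mesa}.
For Mesa: ∂π/∂y_{Mesa} = 164 − 3y_{Mesa} − y_{Pike} = 0 ⇒ y_{Mesa} = 164/3 − (1/3)y_{Pike}.
Solving the two reaction functions simultaneously: (1 − (−0.5)(−1/3))y_{Pike} = 80 − 0.5·(164/3), so (5/6)y_{Pike} = 158/3 and y_{Pike} = 63.2.
Then y_{Mesa} = 164/3 − (1/3)·63.2 = 33.6.
Equilibrium price: P = 198 − 96.8 = 101.2.

101.2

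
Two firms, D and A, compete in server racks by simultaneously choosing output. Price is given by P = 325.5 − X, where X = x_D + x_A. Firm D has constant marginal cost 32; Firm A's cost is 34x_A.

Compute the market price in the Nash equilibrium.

130.5

Firm D's profit: π = x_D(325.5 − (x_D + x_A)) − 32x_D.
∂π/∂x_D = 293.5 − 2x_D − x_A = 0, so x_D = 146.75 − 0.5x_A.
By the same steps for A: x_A = 145.75 − 0.5x_D.
Substituting the second reaction function into the first: x_D = 146.75 − 0.5(145.75 − 0.5x_D), which gives 0.75x_D = 73.875 ⇒ x_D = 98.5.
Then x_A = 145.75 − 0.5·98.5 = 96.5.
Equilibrium price: P = 325.5 − 195 = 130.5.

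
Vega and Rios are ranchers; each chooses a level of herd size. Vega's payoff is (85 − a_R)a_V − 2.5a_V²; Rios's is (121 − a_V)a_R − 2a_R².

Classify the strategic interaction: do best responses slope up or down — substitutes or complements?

strategic substitutes

Expanding Vega's payoff: 85a_V − a_Ra_V − 2.5a_V².
∂π/∂a_V = 85 − a_R − 5a_V = 0, so a_V = 17 − 0.2a_R.
The best-response slope da_V/da_R = −0.2 < 0: the reaction function is downward-sloping, so the choices are strategic substitutes.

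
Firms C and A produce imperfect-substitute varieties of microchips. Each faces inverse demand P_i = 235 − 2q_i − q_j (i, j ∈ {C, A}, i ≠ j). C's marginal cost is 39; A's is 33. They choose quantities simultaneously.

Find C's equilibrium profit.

3010.88

Firm C's profit: π = q_C(235 − 2q_C − q_A) − 39q_C.
∂π/∂q_C = 196 − 4q_C − q_A = 0 ⇒ q_C = 49 − 0.25q_A.
Similarly q_A = 50.5 − 0.25q_C.
Plugging q_A into C's best response: q_C = 49 − 0.25(50.5 − 0.25q_C) ⇒ 0.9375q_C = 36.375, so q_C = 38.8.
Then q_A = 50.5 − 0.25·38.8 = 40.8.
P_C = 235 − 2·38.8 − 40.8 = 116.6.
Profit = (116.6 − 39)·38.8 = 3010.88.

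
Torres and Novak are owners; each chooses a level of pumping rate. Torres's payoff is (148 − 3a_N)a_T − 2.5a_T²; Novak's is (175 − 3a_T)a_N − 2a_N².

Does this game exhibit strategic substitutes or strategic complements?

Expanding Torres's payoff: 148a_T − 3a_Na_T − 2.5a_T².
∂π/∂a_T = 148 − 3a_N − 5a_T = 0, so a_T = 29.6 − 0.6a_N.
The best-response slope da_T/da_N = −0.6 < 0: the reaction function is downward-sloping, so the choices are strategic substitutes.

strategic substitutes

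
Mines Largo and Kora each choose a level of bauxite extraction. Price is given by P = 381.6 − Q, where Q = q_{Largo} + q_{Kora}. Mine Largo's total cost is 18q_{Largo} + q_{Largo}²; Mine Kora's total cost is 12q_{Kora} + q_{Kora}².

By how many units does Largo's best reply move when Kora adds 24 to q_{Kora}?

-6

Mine Largo's profit: π = q_{Largo}(381.6 − (q_{Largo} + q_{Kora})) − 18q_{Largo} − q_{Largo}².
∂π/∂q_{Largo} = 363.6 − 4q_{Largo} − q_{Kora} = 0, so q_{Largo} = 90.9 − 0.25q_{Kora}.
The reaction-function slope is −0.25, so a 24-unit rise in q_{Kora} moves q_{Largo} by −0.25 × 24 = −6. Largo's best response falls — the actions are strategic substitutes.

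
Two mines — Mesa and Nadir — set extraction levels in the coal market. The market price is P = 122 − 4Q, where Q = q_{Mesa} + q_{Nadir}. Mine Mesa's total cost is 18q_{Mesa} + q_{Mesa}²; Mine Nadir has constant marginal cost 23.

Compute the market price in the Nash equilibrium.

58.875

Mine Mesa's profit: π = q_{Mesa}(122 − 4(q_{Mesa} + q_{Nadir})) − 18q_{Mesa} − q_{Mesa}².
∂π/∂q_{Mesa} = 104 − 10q_{Mesa} − 4q_{Nadir} = 0, so q_{Mesa} = 10.4 − 0.4q_{Nadir}.
For Nadir: ∂π/∂q_{Nadir} = 99 − 8q_{Nadir} − 4q_{Mesa} = 0 ⇒ q_{Nadir} = 12.375 − 0.5q_{Mesa}.
Plugging q_{Nadir} into Mesa's best response: q_{Mesa} = 10.4 − 0.4(12.375 − 0.5q_{Mesa}) ⇒ 0.8q_{Mesa} = 5.45, so q_{Mesa} = 6.8125.
Then q_{Nadir} = 12.375 − 0.5·6.8125 = 287/32.
Equilibrium price: P = 122 − 4·(505/32) = 58.875.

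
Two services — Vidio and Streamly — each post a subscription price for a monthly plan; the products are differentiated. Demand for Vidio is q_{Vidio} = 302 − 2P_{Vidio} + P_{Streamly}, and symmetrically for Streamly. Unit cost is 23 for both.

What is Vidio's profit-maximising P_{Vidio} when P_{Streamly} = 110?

Vidio's profit: π = (P_{Vidio} − 23)(302 − 2P_{Vidio} + P_{Streamly}).
∂π/∂P_{Vidio} = 348 − 4P_{Vidio} + P_{Streamly} = 0 ⇒ P_{Vidio} = 87 + 0.25P_{Streamly}.
At P_{Streamly} = 110: P_{Vidio} = 87 + 0.25·110 = 114.5.

114.5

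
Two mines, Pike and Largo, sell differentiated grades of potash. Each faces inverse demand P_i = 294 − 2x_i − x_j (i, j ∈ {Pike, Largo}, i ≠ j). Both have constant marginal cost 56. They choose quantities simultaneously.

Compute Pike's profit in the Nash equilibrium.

Mine Pike's profit: π = x_{Pike}(294 − 2x_{Pike} − x_{Largo}) − 56x_{Pike}.
∂π/∂x_{Pike} = 238 − 4x_{Pike} − x_{Largo} = 0 ⇒ x_{Pike} = 59.5 − 0.25x_{Largo}.
By symmetry x_{Largo} = x_{Pike}; substituting into the reaction function, 1.25x_{Pike} = 59.5 and x_{Pike} = 47.6.
P_{Pike} = 294 − 2·47.6 − 47.6 = 151.2.
Profit = (151.2 − 56)·47.6 = 4531.52.

4531.52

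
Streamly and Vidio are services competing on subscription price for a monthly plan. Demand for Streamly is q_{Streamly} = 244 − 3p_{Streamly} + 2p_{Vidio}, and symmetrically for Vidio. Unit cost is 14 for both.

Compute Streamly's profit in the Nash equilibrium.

Streamly's profit: π = (p_{Streamly} − 14)(244 − 3p_{Streamly} + 2p_{Vidio}).
∂π/∂p_{Streamly} = 286 − 6p_{Streamly} + 2p_{Vidio} = 0 ⇒ p_{Streamly} = 143/3 + (1/3)p_{Vidio}.
The game is symmetric, so in equilibrium p_{Vidio} = p_{Streamly}: the reaction function gives (2/3)p_{Streamly} = 143/3, hence p_{Streamly} = 71.5.
q_{Streamly} = 244 − 3·71.5 + 2·71.5 = 172.5.
Profit = (71.5 − 14)·172.5 = 9918.75.

9918.75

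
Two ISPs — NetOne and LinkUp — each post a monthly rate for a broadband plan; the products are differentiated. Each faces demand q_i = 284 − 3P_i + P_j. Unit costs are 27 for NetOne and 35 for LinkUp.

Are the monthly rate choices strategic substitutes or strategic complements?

strategic complements

NetOne's profit: π = (P_{NetOne} − 27)(284 − 3P_{NetOne} + P_{LinkUp}).
∂π/∂P_{NetOne} = 365 − 6P_{NetOne} + P_{LinkUp} = 0 ⇒ P_{NetOne} = 365/6 + (1/6)P_{LinkUp}.
The best-response slope dP_{NetOne}/dP_{LinkUp} = 1/6 > 0: the reaction function is upward-sloping, so the choices are strategic complements.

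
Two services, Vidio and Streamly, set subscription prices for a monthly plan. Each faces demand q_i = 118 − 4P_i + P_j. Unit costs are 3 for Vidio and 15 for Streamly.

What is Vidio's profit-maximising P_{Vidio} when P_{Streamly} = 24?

19.25

Vidio's profit: π = (P_{Vidio} − 3)(118 − 4P_{Vidio} + P_{Streamly}).
∂π/∂P_{Vidio} = 130 − 8P_{Vidio} + P_{Streamly} = 0 ⇒ P_{Vidio} = 16.25 + 0.125P_{Streamly}.
At P_{Streamly} = 24: P_{Vidio} = 16.25 + 0.125·24 = 19.25.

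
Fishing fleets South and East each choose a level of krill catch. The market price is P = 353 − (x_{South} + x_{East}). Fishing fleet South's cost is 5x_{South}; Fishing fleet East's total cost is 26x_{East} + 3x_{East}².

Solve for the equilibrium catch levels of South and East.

Fishing fleet South's profit: π = x_{South}(353 − (x_{South} + x_{East})) − 5x_{South}.
∂π/∂x_{South} = 348 − 2x_{South} − x_{East} = 0, so x_{South} = 174 − 0.5x_{East}.
For East: ∂π/∂x_{East} = 327 − 8x_{East} − x_{South} = 0 ⇒ x_{East} = 40.875 − 0.125x_{South}.
Substituting the second reaction function into the first: x_{South} = 174 − 0.5(40.875 − 0.125x_{South}), which gives 0.9375x_{South} = 153.5625 ⇒ x_{South} = 163.8.
Then x_{East} = 40.875 − 0.125·163.8 = 20.4.

163.8, 20.4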